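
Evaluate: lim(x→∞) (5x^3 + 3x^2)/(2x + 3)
This is an ∞/∞ indeterminate form.

Apply L'Hôpital's rule: differentiate numerator and denominator separately.
  f(x) = 5·x^3 + 3·x^2   ⇒   f'(x) = 15·x^2 + 6·x
  g(x) = 2·x + 3   ⇒   g'(x) = 2
  lim(x→∞) f'(x)/g'(x) = lim(x→∞) (15·x^2 + 6·x)/(2)
  = ∞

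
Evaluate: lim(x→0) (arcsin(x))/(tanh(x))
This is a 0/0 indeterminate form.

Apply L'Hôpital's rule: differentiate numerator and denominator separately.
  f(x) = asin(x)   ⇒   f'(x) = 1/sqrt(1 - x^2)
  g(x) = tanh(x)   ⇒   g'(x) = 1 - tanh(x)^2
  lim(x→0) f'(x)/g'(x) = lim(x→0) (1/sqrt(1 - x^2))/(1 - tanh(x)^2)
  = 1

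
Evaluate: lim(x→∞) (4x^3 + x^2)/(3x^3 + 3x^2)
This is an ∞/∞ indeterminate form.

Apply L'Hôpital's rule: differentiate numerator and denominator separately.
  f(x) = 4·x^3 + x^2   ⇒   f'(x) = 12·x^2 + 2·x
  g(x) = 3·x^3 + 3·x^2   ⇒   g'(x) = 9·x^2 + 6·x
  lim(x→∞) f'(x)/g'(x) = lim(x→∞) (12·x^2 + 2·x)/(9·x^2 + 6·x)
  = 4/3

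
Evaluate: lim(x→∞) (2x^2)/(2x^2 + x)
This is an ∞/∞ indeterminate form.

Apply L'Hôpital's rule: differentiate numerator and denominator separately.
  f(x) = 2·x^2   ⇒   f'(x) = 4·x
  g(x) = 2·x^2 + x   ⇒   g'(x) = 4·x + 1
  lim(x→∞) f'(x)/g'(x) = lim(x→∞) (4·x)/(4·x + 1)
  = 1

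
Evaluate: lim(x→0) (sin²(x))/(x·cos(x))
This is a 0/0 indeterminate form.

Apply L'Hôpital's rule: differentiate numerator and denominator separately.
  f(x) = sin(x)^2   ⇒   f'(x) = 2·sin(x)·cos(x)
  g(x) = x·cos(x)   ⇒   g'(x) = -x·sin(x) + cos(x)
  lim(x→0) f'(x)/g'(x) = lim(x→0) (2·sin(x)·cos(x))/(-x·sin(x) + cos(x))
  = 0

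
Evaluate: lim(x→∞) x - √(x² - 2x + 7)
This is an ∞-∞ indeterminate form.

Combine fractions or rationalize to convert ∞-∞ to 0/0 form:
  lim(x→∞) x - √(x² - 2x + 7) = 1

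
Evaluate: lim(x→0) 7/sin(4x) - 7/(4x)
This is an ∞-∞ indeterminate form.

Combine fractions or rationalize to convert ∞-∞ to 0/0 form:
  lim(x→0) 7/sin(4x) - 7/(4x) = 0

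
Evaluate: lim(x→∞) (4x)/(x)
This is an ∞/∞ indeterminate form.

Apply L'Hôpital's rule: differentiate numerator and denominator separately.
  f(x) = 4·x   ⇒   f'(x) = 4
  g(x) = x   ⇒   g'(x) = 1
  lim(x→∞) f'(x)/g'(x) = lim(x→∞) (4)/(1)
  = 4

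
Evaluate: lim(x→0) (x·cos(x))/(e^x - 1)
This is a 0/0 indeterminate form.

Apply L'Hôpital's rule: differentiate numerator and denominator separately.
  f(x) = x·cos(x)   ⇒   f'(x) = -x·sin(x) + cos(x)
  g(x) = e^(x) - 1   ⇒   g'(x) = e^(x)
  lim(x→0) f'(x)/g'(x) = lim(x→0) (-x·sin(x) + cos(x))/(e^(x))
  = 1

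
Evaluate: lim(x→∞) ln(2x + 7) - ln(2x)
This is an ∞-∞ indeterminate form.

Combine fractions or rationalize to convert ∞-∞ to 0/0 form:
  lim(x→∞) ln(2x + 7) - ln(2x) = 0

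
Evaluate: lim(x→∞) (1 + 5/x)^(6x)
This is an exponential indeterminate form.

For exponential indeterminate forms, take the natural log:
  Let L = lim(x→∞) (1 + 5/x)^(6x)
  Then ln(L) = lim(x→∞) [exponent × ln(base)]
  Evaluate using L'Hôpital or standard limits, then exponentiate.
  L = e^(30)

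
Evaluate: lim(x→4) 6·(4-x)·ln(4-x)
This is a 0·∞ indeterminate form.

Rewrite 0·∞ as a quotient (0/0 or ∞/∞ form), then apply L'Hôpital's rule:
  lim(x→4) 6·(4-x)·ln(4-x) = 0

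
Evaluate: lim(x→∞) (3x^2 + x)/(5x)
This is an ∞/∞ indeterminate form.

Apply L'Hôpital's rule: differentiate numerator and denominator separately.
  f(x) = 3·x^2 + x   ⇒   f'(x) = 6·x + 1
  g(x) = 5·x   ⇒   g'(x) = 5
  lim(x→∞) f'(x)/g'(x) = lim(x→∞) (6·x + 1)/(5)
  = ∞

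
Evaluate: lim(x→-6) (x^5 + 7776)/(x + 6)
This is a standard limit.

Factor or rationalize the expression:
  lim(x→-6) (x^5 + 7776)/(x + 6) = 6480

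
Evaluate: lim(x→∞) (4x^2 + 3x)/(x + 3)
This is an ∞/∞ indeterminate form.

Apply L'Hôpital's rule: differentiate numerator and denominator separately.
  f(x) = 4·x^2 + 3·x   ⇒   f'(x) = 8·x + 3
  g(x) = x + 3   ⇒   g'(x) = 1
  lim(x→∞) f'(x)/g'(x) = lim(x→∞) (8·x + 3)/(1)
  = ∞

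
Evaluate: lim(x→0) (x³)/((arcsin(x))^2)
This is a 0/0 indeterminate form.

Apply L'Hôpital's rule: differentiate numerator and denominator separately.
  f(x) = x^3   ⇒   f'(x) = 3·x^2
  g(x) = asin(x)^2   ⇒   g'(x) = 2·asin(x)/sqrt(1 - x^2)
  lim(x→0) f'(x)/g'(x) = lim(x→0) (3·x^2)/(2·asin(x)/sqrt(1 - x^2))
  = 0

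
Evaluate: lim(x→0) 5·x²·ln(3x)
This is a 0·∞ indeterminate form.

Rewrite 0·∞ as a quotient (0/0 or ∞/∞ form), then apply L'Hôpital's rule:
  lim(x→0) 5·x²·ln(3x) = 0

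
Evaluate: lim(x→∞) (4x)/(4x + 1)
This is an ∞/∞ indeterminate form.

Apply L'Hôpital's rule: differentiate numerator and denominator separately.
  f(x) = 4·x   ⇒   f'(x) = 4
  g(x) = 4·x + 1   ⇒   g'(x) = 4
  lim(x→∞) f'(x)/g'(x) = lim(x→∞) (4)/(4)
  = 1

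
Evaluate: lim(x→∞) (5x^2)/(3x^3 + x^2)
This is an ∞/∞ indeterminate form.

Apply L'Hôpital's rule: differentiate numerator and denominator separately.
  f(x) = 5·x^2   ⇒   f'(x) = 10·x
  g(x) = 3·x^3 + x^2   ⇒   g'(x) = 9·x^2 + 2·x
  lim(x→∞) f'(x)/g'(x) = lim(x→∞) (10·x)/(9·x^2 + 2·x)
  = 0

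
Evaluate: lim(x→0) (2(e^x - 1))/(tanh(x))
This is a 0/0 indeterminate form.

Apply L'Hôpital's rule: differentiate numerator and denominator separately.
  f(x) = 2·e^(x) - 2   ⇒   f'(x) = 2·e^(x)
  g(x) = tanh(x)   ⇒   g'(x) = 1 - tanh(x)^2
  lim(x→0) f'(x)/g'(x) = lim(x→0) (2·e^(x))/(1 - tanh(x)^2)
  = 2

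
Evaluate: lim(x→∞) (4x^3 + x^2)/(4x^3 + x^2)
This is an ∞/∞ indeterminate form.

Apply L'Hôpital's rule: differentiate numerator and denominator separately.
  f(x) = 4·x^3 + x^2   ⇒   f'(x) = 12·x^2 + 2·x
  g(x) = 4·x^3 + x^2   ⇒   g'(x) = 12·x^2 + 2·x
  lim(x→∞) f'(x)/g'(x) = lim(x→∞) (12·x^2 + 2·x)/(12·x^2 + 2·x)
  = 1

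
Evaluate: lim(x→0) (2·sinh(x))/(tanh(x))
This is a 0/0 indeterminate form.

Apply L'Hôpital's rule: differentiate numerator and denominator separately.
  f(x) = 2·sinh(x)   ⇒   f'(x) = 2·cosh(x)
  g(x) = tanh(x)   ⇒   g'(x) = 1 - tanh(x)^2
  lim(x→0) f'(x)/g'(x) = lim(x→0) (2·cosh(x))/(1 - tanh(x)^2)
  = 2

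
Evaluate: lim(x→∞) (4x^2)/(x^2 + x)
This is an ∞/∞ indeterminate form.

Apply L'Hôpital's rule: differentiate numerator and denominator separately.
  f(x) = 4·x^2   ⇒   f'(x) = 8·x
  g(x) = x^2 + x   ⇒   g'(x) = 2·x + 1
  lim(x→∞) f'(x)/g'(x) = lim(x→∞) (8·x)/(2·x + 1)
  = 4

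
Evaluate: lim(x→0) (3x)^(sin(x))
This is an exponential indeterminate form.

For exponential indeterminate forms, take the natural log:
  Let L = lim(x→0) (3x)^(sin(x))
  Then ln(L) = lim(x→0) [exponent × ln(base)]
  Evaluate using L'Hôpital or standard limits, then exponentiate.
  L = 1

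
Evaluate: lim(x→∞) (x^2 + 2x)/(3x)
This is an ∞/∞ indeterminate form.

Apply L'Hôpital's rule: differentiate numerator and denominator separately.
  f(x) = x^2 + 2·x   ⇒   f'(x) = 2·x + 2
  g(x) = 3·x   ⇒   g'(x) = 3
  lim(x→∞) f'(x)/g'(x) = lim(x→∞) (2·x + 2)/(3)
  = ∞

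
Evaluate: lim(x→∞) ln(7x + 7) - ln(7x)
This is an ∞-∞ indeterminate form.

Combine fractions or rationalize to convert ∞-∞ to 0/0 form:
  lim(x→∞) ln(7x + 7) - ln(7x) = 0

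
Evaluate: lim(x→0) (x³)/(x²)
This is a 0/0 indeterminate form.

Apply L'Hôpital's rule: differentiate numerator and denominator separately.
  f(x) = x^3   ⇒   f'(x) = 3·x^2
  g(x) = x^2   ⇒   g'(x) = 2·x
  lim(x→0) f'(x)/g'(x) = lim(x→0) (3·x^2)/(2·x)
  = 0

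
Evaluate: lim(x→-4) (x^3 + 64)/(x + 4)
This is a standard limit.

Factor or rationalize the expression:
  lim(x→-4) (x^3 + 64)/(x + 4) = 48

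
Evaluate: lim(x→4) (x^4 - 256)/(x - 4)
This is a standard limit.

Factor or rationalize the expression:
  lim(x→4) (x^4 - 256)/(x - 4) = 256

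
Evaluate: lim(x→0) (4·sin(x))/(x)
This is a 0/0 indeterminate form.

Apply L'Hôpital's rule: differentiate numerator and denominator separately.
  f(x) = 4·sin(x)   ⇒   f'(x) = 4·cos(x)
  g(x) = x   ⇒   g'(x) = 1
  lim(x→0) f'(x)/g'(x) = lim(x→0) (4·cos(x))/(1)
  = 4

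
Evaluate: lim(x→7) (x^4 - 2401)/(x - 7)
This is a standard limit.

Factor or rationalize the expression:
  lim(x→7) (x^4 - 2401)/(x - 7) = 1372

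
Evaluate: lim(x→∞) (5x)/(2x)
This is an ∞/∞ indeterminate form.

Apply L'Hôpital's rule: differentiate numerator and denominator separately.
  f(x) = 5·x   ⇒   f'(x) = 5
  g(x) = 2·x   ⇒   g'(x) = 2
  lim(x→∞) f'(x)/g'(x) = lim(x→∞) (5)/(2)
  = 5/2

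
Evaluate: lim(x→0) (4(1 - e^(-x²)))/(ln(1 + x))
This is a 0/0 indeterminate form.

Apply L'Hôpital's rule: differentiate numerator and denominator separately.
  f(x) = 4 - 4·e^(-x^2)   ⇒   f'(x) = 8·x·e^(-x^2)
  g(x) = ln(x + 1)   ⇒   g'(x) = 1/(x + 1)
  lim(x→0) f'(x)/g'(x) = lim(x→0) (8·x·e^(-x^2))/(1/(x + 1))
  = 0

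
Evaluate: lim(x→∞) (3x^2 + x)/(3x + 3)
This is an ∞/∞ indeterminate form.

Apply L'Hôpital's rule: differentiate numerator and denominator separately.
  f(x) = 3·x^2 + x   ⇒   f'(x) = 6·x + 1
  g(x) = 3·x + 3   ⇒   g'(x) = 3
  lim(x→∞) f'(x)/g'(x) = lim(x→∞) (6·x + 1)/(3)
  = ∞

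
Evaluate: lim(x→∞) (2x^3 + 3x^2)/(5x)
This is an ∞/∞ indeterminate form.

Apply L'Hôpital's rule: differentiate numerator and denominator separately.
  f(x) = 2·x^3 + 3·x^2   ⇒   f'(x) = 6·x^2 + 6·x
  g(x) = 5·x   ⇒   g'(x) = 5
  lim(x→∞) f'(x)/g'(x) = lim(x→∞) (6·x^2 + 6·x)/(5)
  = ∞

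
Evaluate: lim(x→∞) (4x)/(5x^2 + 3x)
This is an ∞/∞ indeterminate form.

Apply L'Hôpital's rule: differentiate numerator and denominator separately.
  f(x) = 4·x   ⇒   f'(x) = 4
  g(x) = 5·x^2 + 3·x   ⇒   g'(x) = 10·x + 3
  lim(x→∞) f'(x)/g'(x) = lim(x→∞) (4)/(10·x + 3)
  = 0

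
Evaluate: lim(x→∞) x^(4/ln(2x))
This is an exponential indeterminate form.

For exponential indeterminate forms, take the natural log:
  Let L = lim(x→∞) x^(4/ln(2x))
  Then ln(L) = lim(x→∞) [exponent × ln(base)]
  Evaluate using L'Hôpital or standard limits, then exponentiate.
  L = e^(4)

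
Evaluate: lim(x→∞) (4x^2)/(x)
This is an ∞/∞ indeterminate form.

Apply L'Hôpital's rule: differentiate numerator and denominator separately.
  f(x) = 4·x^2   ⇒   f'(x) = 8·x
  g(x) = x   ⇒   g'(x) = 1
  lim(x→∞) f'(x)/g'(x) = lim(x→∞) (8·x)/(1)
  = ∞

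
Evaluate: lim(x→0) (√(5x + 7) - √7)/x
This is a standard limit.

Factor or rationalize the expression:
  lim(x→0) (√(5x + 7) - √7)/x = 5·sqrt(7)/14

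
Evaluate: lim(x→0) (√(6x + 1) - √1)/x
This is a standard limit.

Factor or rationalize the expression:
  lim(x→0) (√(6x + 1) - √1)/x = 3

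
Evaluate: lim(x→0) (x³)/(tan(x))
This is a 0/0 indeterminate form.

Apply L'Hôpital's rule: differentiate numerator and denominator separately.
  f(x) = x^3   ⇒   f'(x) = 3·x^2
  g(x) = tan(x)   ⇒   g'(x) = tan(x)^2 + 1
  lim(x→0) f'(x)/g'(x) = lim(x→0) (3·x^2)/(tan(x)^2 + 1)
  = 0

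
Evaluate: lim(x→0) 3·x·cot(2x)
This is a 0·∞ indeterminate form.

Rewrite 0·∞ as a quotient (0/0 or ∞/∞ form), then apply L'Hôpital's rule:
  lim(x→0) 3·x·cot(2x) = 3/2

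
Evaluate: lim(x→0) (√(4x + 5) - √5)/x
This is a standard limit.

Factor or rationalize the expression:
  lim(x→0) (√(4x + 5) - √5)/x = 2·sqrt(5)/5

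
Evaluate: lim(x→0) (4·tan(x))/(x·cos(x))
This is a 0/0 indeterminate form.

Apply L'Hôpital's rule: differentiate numerator and denominator separately.
  f(x) = 4·tan(x)   ⇒   f'(x) = 4·tan(x)^2 + 4
  g(x) = x·cos(x)   ⇒   g'(x) = -x·sin(x) + cos(x)
  lim(x→0) f'(x)/g'(x) = lim(x→0) (4·tan(x)^2 + 4)/(-x·sin(x) + cos(x))
  = 4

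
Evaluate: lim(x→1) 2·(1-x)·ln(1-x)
This is a 0·∞ indeterminate form.

Rewrite 0·∞ as a quotient (0/0 or ∞/∞ form), then apply L'Hôpital's rule:
  lim(x→1) 2·(1-x)·ln(1-x) = 0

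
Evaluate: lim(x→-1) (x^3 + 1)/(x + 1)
This is a standard limit.

Factor or rationalize the expression:
  lim(x→-1) (x^3 + 1)/(x + 1) = 3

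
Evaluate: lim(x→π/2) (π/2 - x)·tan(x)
This is a 0·∞ indeterminate form.

Rewrite 0·∞ as a quotient (0/0 or ∞/∞ form), then apply L'Hôpital's rule:
  lim(x→π/2) (π/2 - x)·tan(x) = 1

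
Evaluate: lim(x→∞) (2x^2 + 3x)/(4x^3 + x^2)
This is an ∞/∞ indeterminate form.

Apply L'Hôpital's rule: differentiate numerator and denominator separately.
  f(x) = 2·x^2 + 3·x   ⇒   f'(x) = 4·x + 3
  g(x) = 4·x^3 + x^2   ⇒   g'(x) = 12·x^2 + 2·x
  lim(x→∞) f'(x)/g'(x) = lim(x→∞) (4·x + 3)/(12·x^2 + 2·x)
  = 0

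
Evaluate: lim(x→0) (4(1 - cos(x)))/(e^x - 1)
This is a 0/0 indeterminate form.

Apply L'Hôpital's rule: differentiate numerator and denominator separately.
  f(x) = 4 - 4·cos(x)   ⇒   f'(x) = 4·sin(x)
  g(x) = e^(x) - 1   ⇒   g'(x) = e^(x)
  lim(x→0) f'(x)/g'(x) = lim(x→0) (4·sin(x))/(e^(x))
  = 0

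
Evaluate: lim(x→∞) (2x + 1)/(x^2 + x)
This is an ∞/∞ indeterminate form.

Apply L'Hôpital's rule: differentiate numerator and denominator separately.
  f(x) = 2·x + 1   ⇒   f'(x) = 2
  g(x) = x^2 + x   ⇒   g'(x) = 2·x + 1
  lim(x→∞) f'(x)/g'(x) = lim(x→∞) (2)/(2·x + 1)
  = 0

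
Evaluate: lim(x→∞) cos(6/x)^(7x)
This is an exponential indeterminate form.

For exponential indeterminate forms, take the natural log:
  Let L = lim(x→∞) cos(6/x)^(7x)
  Then ln(L) = lim(x→∞) [exponent × ln(base)]
  Evaluate using L'Hôpital or standard limits, then exponentiate.
  L = 1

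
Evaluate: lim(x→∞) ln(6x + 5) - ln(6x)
This is an ∞-∞ indeterminate form.

Combine fractions or rationalize to convert ∞-∞ to 0/0 form:
  lim(x→∞) ln(6x + 5) - ln(6x) = 0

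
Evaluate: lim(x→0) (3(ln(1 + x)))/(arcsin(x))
This is a 0/0 indeterminate form.

Apply L'Hôpital's rule: differentiate numerator and denominator separately.
  f(x) = 3·ln(x + 1)   ⇒   f'(x) = 3/(x + 1)
  g(x) = asin(x)   ⇒   g'(x) = 1/sqrt(1 - x^2)
  lim(x→0) f'(x)/g'(x) = lim(x→0) (3/(x + 1))/(1/sqrt(1 - x^2))
  = 3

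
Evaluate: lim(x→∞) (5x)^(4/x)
This is an exponential indeterminate form.

For exponential indeterminate forms, take the natural log:
  Let L = lim(x→∞) (5x)^(4/x)
  Then ln(L) = lim(x→∞) [exponent × ln(base)]
  Evaluate using L'Hôpital or standard limits, then exponentiate.
  L = 1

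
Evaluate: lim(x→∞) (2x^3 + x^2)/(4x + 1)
This is an ∞/∞ indeterminate form.

Apply L'Hôpital's rule: differentiate numerator and denominator separately.
  f(x) = 2·x^3 + x^2   ⇒   f'(x) = 6·x^2 + 2·x
  g(x) = 4·x + 1   ⇒   g'(x) = 4
  lim(x→∞) f'(x)/g'(x) = lim(x→∞) (6·x^2 + 2·x)/(4)
  = ∞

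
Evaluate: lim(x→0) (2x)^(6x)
This is an exponential indeterminate form.

For exponential indeterminate forms, take the natural log:
  Let L = lim(x→0) (2x)^(6x)
  Then ln(L) = lim(x→0) [exponent × ln(base)]
  Evaluate using L'Hôpital or standard limits, then exponentiate.
  L = 1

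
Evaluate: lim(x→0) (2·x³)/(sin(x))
This is a 0/0 indeterminate form.

Apply L'Hôpital's rule: differentiate numerator and denominator separately.
  f(x) = 2·x^3   ⇒   f'(x) = 6·x^2
  g(x) = sin(x)   ⇒   g'(x) = cos(x)
  lim(x→0) f'(x)/g'(x) = lim(x→0) (6·x^2)/(cos(x))
  = 0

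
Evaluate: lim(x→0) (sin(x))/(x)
This is a 0/0 indeterminate form.

Apply L'Hôpital's rule: differentiate numerator and denominator separately.
  f(x) = sin(x)   ⇒   f'(x) = cos(x)
  g(x) = x   ⇒   g'(x) = 1
  lim(x→0) f'(x)/g'(x) = lim(x→0) (cos(x))/(1)
  = 1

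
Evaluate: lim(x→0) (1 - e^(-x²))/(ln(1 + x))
This is a 0/0 indeterminate form.

Apply L'Hôpital's rule: differentiate numerator and denominator separately.
  f(x) = 1 - e^(-x^2)   ⇒   f'(x) = 2·x·e^(-x^2)
  g(x) = ln(x + 1)   ⇒   g'(x) = 1/(x + 1)
  lim(x→0) f'(x)/g'(x) = lim(x→0) (2·x·e^(-x^2))/(1/(x + 1))
  = 0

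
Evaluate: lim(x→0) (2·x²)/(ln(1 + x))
This is a 0/0 indeterminate form.

Apply L'Hôpital's rule: differentiate numerator and denominator separately.
  f(x) = 2·x^2   ⇒   f'(x) = 4·x
  g(x) = ln(x + 1)   ⇒   g'(x) = 1/(x + 1)
  lim(x→0) f'(x)/g'(x) = lim(x→0) (4·x)/(1/(x + 1))
  = 0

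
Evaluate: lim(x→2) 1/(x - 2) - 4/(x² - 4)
This is an ∞-∞ indeterminate form.

Combine fractions or rationalize to convert ∞-∞ to 0/0 form:
  lim(x→2) 1/(x - 2) - 4/(x² - 4) = 1/4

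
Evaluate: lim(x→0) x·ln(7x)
This is a 0·∞ indeterminate form.

Rewrite 0·∞ as a quotient (0/0 or ∞/∞ form), then apply L'Hôpital's rule:
  lim(x→0) x·ln(7x) = 0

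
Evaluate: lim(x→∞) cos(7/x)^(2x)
This is an exponential indeterminate form.

For exponential indeterminate forms, take the natural log:
  Let L = lim(x→∞) cos(7/x)^(2x)
  Then ln(L) = lim(x→∞) [exponent × ln(base)]
  Evaluate using L'Hôpital or standard limits, then exponentiate.
  L = 1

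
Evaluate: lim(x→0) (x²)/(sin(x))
This is a 0/0 indeterminate form.

Apply L'Hôpital's rule: differentiate numerator and denominator separately.
  f(x) = x^2   ⇒   f'(x) = 2·x
  g(x) = sin(x)   ⇒   g'(x) = cos(x)
  lim(x→0) f'(x)/g'(x) = lim(x→0) (2·x)/(cos(x))
  = 0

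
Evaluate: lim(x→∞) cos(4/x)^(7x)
This is an exponential indeterminate form.

For exponential indeterminate forms, take the natural log:
  Let L = lim(x→∞) cos(4/x)^(7x)
  Then ln(L) = lim(x→∞) [exponent × ln(base)]
  Evaluate using L'Hôpital or standard limits, then exponentiate.
  L = 1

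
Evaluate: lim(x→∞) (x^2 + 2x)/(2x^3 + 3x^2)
This is an ∞/∞ indeterminate form.

Apply L'Hôpital's rule: differentiate numerator and denominator separately.
  f(x) = x^2 + 2·x   ⇒   f'(x) = 2·x + 2
  g(x) = 2·x^3 + 3·x^2   ⇒   g'(x) = 6·x^2 + 6·x
  lim(x→∞) f'(x)/g'(x) = lim(x→∞) (2·x + 2)/(6·x^2 + 6·x)
  = 0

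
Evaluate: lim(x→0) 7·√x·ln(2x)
This is a 0·∞ indeterminate form.

Rewrite 0·∞ as a quotient (0/0 or ∞/∞ form), then apply L'Hôpital's rule:
  lim(x→0) 7·√x·ln(2x) = 0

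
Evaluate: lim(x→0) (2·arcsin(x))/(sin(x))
This is a 0/0 indeterminate form.

Apply L'Hôpital's rule: differentiate numerator and denominator separately.
  f(x) = 2·asin(x)   ⇒   f'(x) = 2/sqrt(1 - x^2)
  g(x) = sin(x)   ⇒   g'(x) = cos(x)
  lim(x→0) f'(x)/g'(x) = lim(x→0) (2/sqrt(1 - x^2))/(cos(x))
  = 2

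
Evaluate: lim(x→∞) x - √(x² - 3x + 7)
This is an ∞-∞ indeterminate form.

Combine fractions or rationalize to convert ∞-∞ to 0/0 form:
  lim(x→∞) x - √(x² - 3x + 7) = 3/2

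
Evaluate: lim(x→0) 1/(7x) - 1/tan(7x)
This is an ∞-∞ indeterminate form.

Combine fractions or rationalize to convert ∞-∞ to 0/0 form:
  lim(x→0) 1/(7x) - 1/tan(7x) = 0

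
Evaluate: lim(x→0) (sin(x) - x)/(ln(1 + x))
This is a 0/0 indeterminate form.

Apply L'Hôpital's rule: differentiate numerator and denominator separately.
  f(x) = -x + sin(x)   ⇒   f'(x) = cos(x) - 1
  g(x) = ln(x + 1)   ⇒   g'(x) = 1/(x + 1)
  lim(x→0) f'(x)/g'(x) = lim(x→0) (cos(x) - 1)/(1/(x + 1))
  = 0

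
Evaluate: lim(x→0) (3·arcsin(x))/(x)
This is a 0/0 indeterminate form.

Apply L'Hôpital's rule: differentiate numerator and denominator separately.
  f(x) = 3·asin(x)   ⇒   f'(x) = 3/sqrt(1 - x^2)
  g(x) = x   ⇒   g'(x) = 1
  lim(x→0) f'(x)/g'(x) = lim(x→0) (3/sqrt(1 - x^2))/(1)
  = 3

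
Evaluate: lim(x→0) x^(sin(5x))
This is an exponential indeterminate form.

For exponential indeterminate forms, take the natural log:
  Let L = lim(x→0) x^(sin(5x))
  Then ln(L) = lim(x→0) [exponent × ln(base)]
  Evaluate using L'Hôpital or standard limits, then exponentiate.
  L = 1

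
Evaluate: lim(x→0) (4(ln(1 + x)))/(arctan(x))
This is a 0/0 indeterminate form.

Apply L'Hôpital's rule: differentiate numerator and denominator separately.
  f(x) = 4·ln(x + 1)   ⇒   f'(x) = 4/(x + 1)
  g(x) = atan(x)   ⇒   g'(x) = 1/(x^2 + 1)
  lim(x→0) f'(x)/g'(x) = lim(x→0) (4/(x + 1))/(1/(x^2 + 1))
  = 4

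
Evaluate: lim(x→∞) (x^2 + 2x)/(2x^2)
This is an ∞/∞ indeterminate form.

Apply L'Hôpital's rule: differentiate numerator and denominator separately.
  f(x) = x^2 + 2·x   ⇒   f'(x) = 2·x + 2
  g(x) = 2·x^2   ⇒   g'(x) = 4·x
  lim(x→∞) f'(x)/g'(x) = lim(x→∞) (2·x + 2)/(4·x)
  = 1/2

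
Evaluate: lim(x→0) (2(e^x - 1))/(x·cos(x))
This is a 0/0 indeterminate form.

Apply L'Hôpital's rule: differentiate numerator and denominator separately.
  f(x) = 2·e^(x) - 2   ⇒   f'(x) = 2·e^(x)
  g(x) = x·cos(x)   ⇒   g'(x) = -x·sin(x) + cos(x)
  lim(x→0) f'(x)/g'(x) = lim(x→0) (2·e^(x))/(-x·sin(x) + cos(x))
  = 2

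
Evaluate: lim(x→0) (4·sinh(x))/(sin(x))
This is a 0/0 indeterminate form.

Apply L'Hôpital's rule: differentiate numerator and denominator separately.
  f(x) = 4·sinh(x)   ⇒   f'(x) = 4·cosh(x)
  g(x) = sin(x)   ⇒   g'(x) = cos(x)
  lim(x→0) f'(x)/g'(x) = lim(x→0) (4·cosh(x))/(cos(x))
  = 4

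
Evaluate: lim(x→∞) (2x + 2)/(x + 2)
This is an ∞/∞ indeterminate form.

Apply L'Hôpital's rule: differentiate numerator and denominator separately.
  f(x) = 2·x + 2   ⇒   f'(x) = 2
  g(x) = x + 2   ⇒   g'(x) = 1
  lim(x→∞) f'(x)/g'(x) = lim(x→∞) (2)/(1)
  = 2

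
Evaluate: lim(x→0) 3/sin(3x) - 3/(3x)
This is an ∞-∞ indeterminate form.

Combine fractions or rationalize to convert ∞-∞ to 0/0 form:
  lim(x→0) 3/sin(3x) - 3/(3x) = 0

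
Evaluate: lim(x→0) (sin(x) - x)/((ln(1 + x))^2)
This is a 0/0 indeterminate form.

Apply L'Hôpital's rule: differentiate numerator and denominator separately.
  f(x) = -x + sin(x)   ⇒   f'(x) = cos(x) - 1
  g(x) = ln(x + 1)^2   ⇒   g'(x) = 2·ln(x + 1)/(x + 1)
  lim(x→0) f'(x)/g'(x) = lim(x→0) (cos(x) - 1)/(2·ln(x + 1)/(x + 1))
  = 0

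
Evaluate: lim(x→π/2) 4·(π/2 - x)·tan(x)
This is a 0·∞ indeterminate form.

Rewrite 0·∞ as a quotient (0/0 or ∞/∞ form), then apply L'Hôpital's rule:
  lim(x→π/2) 4·(π/2 - x)·tan(x) = 4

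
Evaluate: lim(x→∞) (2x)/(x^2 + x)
This is an ∞/∞ indeterminate form.

Apply L'Hôpital's rule: differentiate numerator and denominator separately.
  f(x) = 2·x   ⇒   f'(x) = 2
  g(x) = x^2 + x   ⇒   g'(x) = 2·x + 1
  lim(x→∞) f'(x)/g'(x) = lim(x→∞) (2)/(2·x + 1)
  = 0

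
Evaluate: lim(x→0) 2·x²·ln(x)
This is a 0·∞ indeterminate form.

Rewrite 0·∞ as a quotient (0/0 or ∞/∞ form), then apply L'Hôpital's rule:
  lim(x→0) 2·x²·ln(x) = 0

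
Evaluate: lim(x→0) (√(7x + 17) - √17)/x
This is a standard limit.

Factor or rationalize the expression:
  lim(x→0) (√(7x + 17) - √17)/x = 7·sqrt(17)/34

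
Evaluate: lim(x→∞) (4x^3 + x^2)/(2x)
This is an ∞/∞ indeterminate form.

Apply L'Hôpital's rule: differentiate numerator and denominator separately.
  f(x) = 4·x^3 + x^2   ⇒   f'(x) = 12·x^2 + 2·x
  g(x) = 2·x   ⇒   g'(x) = 2
  lim(x→∞) f'(x)/g'(x) = lim(x→∞) (12·x^2 + 2·x)/(2)
  = ∞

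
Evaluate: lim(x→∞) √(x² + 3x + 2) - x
This is an ∞-∞ indeterminate form.

Combine fractions or rationalize to convert ∞-∞ to 0/0 form:
  lim(x→∞) √(x² + 3x + 2) - x = 3/2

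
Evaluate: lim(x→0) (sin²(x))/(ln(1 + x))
This is a 0/0 indeterminate form.

Apply L'Hôpital's rule: differentiate numerator and denominator separately.
  f(x) = sin(x)^2   ⇒   f'(x) = 2·sin(x)·cos(x)
  g(x) = ln(x + 1)   ⇒   g'(x) = 1/(x + 1)
  lim(x→0) f'(x)/g'(x) = lim(x→0) (2·sin(x)·cos(x))/(1/(x + 1))
  = 0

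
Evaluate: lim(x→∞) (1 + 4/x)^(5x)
This is an exponential indeterminate form.

For exponential indeterminate forms, take the natural log:
  Let L = lim(x→∞) (1 + 4/x)^(5x)
  Then ln(L) = lim(x→∞) [exponent × ln(base)]
  Evaluate using L'Hôpital or standard limits, then exponentiate.
  L = e^(20)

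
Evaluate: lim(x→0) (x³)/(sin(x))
This is a 0/0 indeterminate form.

Apply L'Hôpital's rule: differentiate numerator and denominator separately.
  f(x) = x^3   ⇒   f'(x) = 3·x^2
  g(x) = sin(x)   ⇒   g'(x) = cos(x)
  lim(x→0) f'(x)/g'(x) = lim(x→0) (3·x^2)/(cos(x))
  = 0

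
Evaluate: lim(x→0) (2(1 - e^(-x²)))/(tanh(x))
This is a 0/0 indeterminate form.

Apply L'Hôpital's rule: differentiate numerator and denominator separately.
  f(x) = 2 - 2·e^(-x^2)   ⇒   f'(x) = 4·x·e^(-x^2)
  g(x) = tanh(x)   ⇒   g'(x) = 1 - tanh(x)^2
  lim(x→0) f'(x)/g'(x) = lim(x→0) (4·x·e^(-x^2))/(1 - tanh(x)^2)
  = 0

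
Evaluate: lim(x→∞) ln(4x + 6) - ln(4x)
This is an ∞-∞ indeterminate form.

Combine fractions or rationalize to convert ∞-∞ to 0/0 form:
  lim(x→∞) ln(4x + 6) - ln(4x) = 0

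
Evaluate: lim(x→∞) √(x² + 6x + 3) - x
This is an ∞-∞ indeterminate form.

Combine fractions or rationalize to convert ∞-∞ to 0/0 form:
  lim(x→∞) √(x² + 6x + 3) - x = 3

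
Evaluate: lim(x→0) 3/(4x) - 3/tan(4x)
This is an ∞-∞ indeterminate form.

Combine fractions or rationalize to convert ∞-∞ to 0/0 form:
  lim(x→0) 3/(4x) - 3/tan(4x) = 0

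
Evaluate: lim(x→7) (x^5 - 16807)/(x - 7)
This is a standard limit.

Factor or rationalize the expression:
  lim(x→7) (x^5 - 16807)/(x - 7) = 12005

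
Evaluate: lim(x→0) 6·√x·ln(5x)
This is a 0·∞ indeterminate form.

Rewrite 0·∞ as a quotient (0/0 or ∞/∞ form), then apply L'Hôpital's rule:
  lim(x→0) 6·√x·ln(5x) = 0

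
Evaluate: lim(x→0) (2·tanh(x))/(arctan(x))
This is a 0/0 indeterminate form.

Apply L'Hôpital's rule: differentiate numerator and denominator separately.
  f(x) = 2·tanh(x)   ⇒   f'(x) = 2 - 2·tanh(x)^2
  g(x) = atan(x)   ⇒   g'(x) = 1/(x^2 + 1)
  lim(x→0) f'(x)/g'(x) = lim(x→0) (2 - 2·tanh(x)^2)/(1/(x^2 + 1))
  = 2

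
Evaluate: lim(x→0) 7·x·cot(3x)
This is a 0·∞ indeterminate form.

Rewrite 0·∞ as a quotient (0/0 or ∞/∞ form), then apply L'Hôpital's rule:
  lim(x→0) 7·x·cot(3x) = 7/3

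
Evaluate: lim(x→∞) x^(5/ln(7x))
This is an exponential indeterminate form.

For exponential indeterminate forms, take the natural log:
  Let L = lim(x→∞) x^(5/ln(7x))
  Then ln(L) = lim(x→∞) [exponent × ln(base)]
  Evaluate using L'Hôpital or standard limits, then exponentiate.
  L = e^(5)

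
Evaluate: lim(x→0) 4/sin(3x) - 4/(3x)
This is an ∞-∞ indeterminate form.

Combine fractions or rationalize to convert ∞-∞ to 0/0 form:
  lim(x→0) 4/sin(3x) - 4/(3x) = 0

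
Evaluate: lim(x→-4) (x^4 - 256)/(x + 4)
This is a standard limit.

Factor or rationalize the expression:
  lim(x→-4) (x^4 - 256)/(x + 4) = -256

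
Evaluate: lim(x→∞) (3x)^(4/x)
This is an exponential indeterminate form.

For exponential indeterminate forms, take the natural log:
  Let L = lim(x→∞) (3x)^(4/x)
  Then ln(L) = lim(x→∞) [exponent × ln(base)]
  Evaluate using L'Hôpital or standard limits, then exponentiate.
  L = 1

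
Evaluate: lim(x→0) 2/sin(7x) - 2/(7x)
This is an ∞-∞ indeterminate form.

Combine fractions or rationalize to convert ∞-∞ to 0/0 form:
  lim(x→0) 2/sin(7x) - 2/(7x) = 0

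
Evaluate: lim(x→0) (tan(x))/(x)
This is a 0/0 indeterminate form.

Apply L'Hôpital's rule: differentiate numerator and denominator separately.
  f(x) = tan(x)   ⇒   f'(x) = tan(x)^2 + 1
  g(x) = x   ⇒   g'(x) = 1
  lim(x→0) f'(x)/g'(x) = lim(x→0) (tan(x)^2 + 1)/(1)
  = 1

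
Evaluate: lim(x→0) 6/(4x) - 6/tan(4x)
This is an ∞-∞ indeterminate form.

Combine fractions or rationalize to convert ∞-∞ to 0/0 form:
  lim(x→0) 6/(4x) - 6/tan(4x) = 0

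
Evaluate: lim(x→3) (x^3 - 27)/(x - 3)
This is a standard limit.

Factor or rationalize the expression:
  lim(x→3) (x^3 - 27)/(x - 3) = 27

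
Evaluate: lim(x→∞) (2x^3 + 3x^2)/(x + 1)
This is an ∞/∞ indeterminate form.

Apply L'Hôpital's rule: differentiate numerator and denominator separately.
  f(x) = 2·x^3 + 3·x^2   ⇒   f'(x) = 6·x^2 + 6·x
  g(x) = x + 1   ⇒   g'(x) = 1
  lim(x→∞) f'(x)/g'(x) = lim(x→∞) (6·x^2 + 6·x)/(1)
  = ∞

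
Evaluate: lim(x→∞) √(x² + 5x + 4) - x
This is an ∞-∞ indeterminate form.

Combine fractions or rationalize to convert ∞-∞ to 0/0 form:
  lim(x→∞) √(x² + 5x + 4) - x = 5/2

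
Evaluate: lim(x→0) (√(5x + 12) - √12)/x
This is a standard limit.

Factor or rationalize the expression:
  lim(x→0) (√(5x + 12) - √12)/x = 5·sqrt(3)/12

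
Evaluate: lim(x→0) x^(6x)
This is an exponential indeterminate form.

For exponential indeterminate forms, take the natural log:
  Let L = lim(x→0) x^(6x)
  Then ln(L) = lim(x→0) [exponent × ln(base)]
  Evaluate using L'Hôpital or standard limits, then exponentiate.
  L = 1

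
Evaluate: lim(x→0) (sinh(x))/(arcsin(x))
This is a 0/0 indeterminate form.

Apply L'Hôpital's rule: differentiate numerator and denominator separately.
  f(x) = sinh(x)   ⇒   f'(x) = cosh(x)
  g(x) = asin(x)   ⇒   g'(x) = 1/sqrt(1 - x^2)
  lim(x→0) f'(x)/g'(x) = lim(x→0) (cosh(x))/(1/sqrt(1 - x^2))
  = 1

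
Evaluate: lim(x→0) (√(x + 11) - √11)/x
This is a standard limit.

Factor or rationalize the expression:
  lim(x→0) (√(x + 11) - √11)/x = sqrt(11)/22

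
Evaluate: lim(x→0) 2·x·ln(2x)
This is a 0·∞ indeterminate form.

Rewrite 0·∞ as a quotient (0/0 or ∞/∞ form), then apply L'Hôpital's rule:
  lim(x→0) 2·x·ln(2x) = 0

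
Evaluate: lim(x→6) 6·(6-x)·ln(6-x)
This is a 0·∞ indeterminate form.

Rewrite 0·∞ as a quotient (0/0 or ∞/∞ form), then apply L'Hôpital's rule:
  lim(x→6) 6·(6-x)·ln(6-x) = 0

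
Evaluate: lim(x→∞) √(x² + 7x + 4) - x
This is an ∞-∞ indeterminate form.

Combine fractions or rationalize to convert ∞-∞ to 0/0 form:
  lim(x→∞) √(x² + 7x + 4) - x = 7/2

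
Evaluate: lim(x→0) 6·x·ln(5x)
This is a 0·∞ indeterminate form.

Rewrite 0·∞ as a quotient (0/0 or ∞/∞ form), then apply L'Hôpital's rule:
  lim(x→0) 6·x·ln(5x) = 0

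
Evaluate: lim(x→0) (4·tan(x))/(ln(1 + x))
This is a 0/0 indeterminate form.

Apply L'Hôpital's rule: differentiate numerator and denominator separately.
  f(x) = 4·tan(x)   ⇒   f'(x) = 4·tan(x)^2 + 4
  g(x) = ln(x + 1)   ⇒   g'(x) = 1/(x + 1)
  lim(x→0) f'(x)/g'(x) = lim(x→0) (4·tan(x)^2 + 4)/(1/(x + 1))
  = 4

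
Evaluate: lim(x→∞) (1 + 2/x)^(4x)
This is an exponential indeterminate form.

For exponential indeterminate forms, take the natural log:
  Let L = lim(x→∞) (1 + 2/x)^(4x)
  Then ln(L) = lim(x→∞) [exponent × ln(base)]
  Evaluate using L'Hôpital or standard limits, then exponentiate.
  L = e^(8)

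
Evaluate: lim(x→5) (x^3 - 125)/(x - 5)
This is a standard limit.

Factor or rationalize the expression:
  lim(x→5) (x^3 - 125)/(x - 5) = 75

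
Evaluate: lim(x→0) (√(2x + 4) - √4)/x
This is a standard limit.

Factor or rationalize the expression:
  lim(x→0) (√(2x + 4) - √4)/x = 1/2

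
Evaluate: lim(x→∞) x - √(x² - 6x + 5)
This is an ∞-∞ indeterminate form.

Combine fractions or rationalize to convert ∞-∞ to 0/0 form:
  lim(x→∞) x - √(x² - 6x + 5) = 3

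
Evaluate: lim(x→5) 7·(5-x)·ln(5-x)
This is a 0·∞ indeterminate form.

Rewrite 0·∞ as a quotient (0/0 or ∞/∞ form), then apply L'Hôpital's rule:
  lim(x→5) 7·(5-x)·ln(5-x) = 0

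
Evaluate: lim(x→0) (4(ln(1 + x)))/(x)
This is a 0/0 indeterminate form.

Apply L'Hôpital's rule: differentiate numerator and denominator separately.
  f(x) = 4·ln(x + 1)   ⇒   f'(x) = 4/(x + 1)
  g(x) = x   ⇒   g'(x) = 1
  lim(x→0) f'(x)/g'(x) = lim(x→0) (4/(x + 1))/(1)
  = 4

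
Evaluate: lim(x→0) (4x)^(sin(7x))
This is an exponential indeterminate form.

For exponential indeterminate forms, take the natural log:
  Let L = lim(x→0) (4x)^(sin(7x))
  Then ln(L) = lim(x→0) [exponent × ln(base)]
  Evaluate using L'Hôpital or standard limits, then exponentiate.
  L = 1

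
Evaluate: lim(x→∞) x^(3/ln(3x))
This is an exponential indeterminate form.

For exponential indeterminate forms, take the natural log:
  Let L = lim(x→∞) x^(3/ln(3x))
  Then ln(L) = lim(x→∞) [exponent × ln(base)]
  Evaluate using L'Hôpital or standard limits, then exponentiate.
  L = e^(3)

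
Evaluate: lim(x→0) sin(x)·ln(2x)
This is a 0·∞ indeterminate form.

Rewrite 0·∞ as a quotient (0/0 or ∞/∞ form), then apply L'Hôpital's rule:
  lim(x→0) sin(x)·ln(2x) = 0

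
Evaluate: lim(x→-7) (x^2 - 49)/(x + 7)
This is a standard limit.

Factor or rationalize the expression:
  lim(x→-7) (x^2 - 49)/(x + 7) = -14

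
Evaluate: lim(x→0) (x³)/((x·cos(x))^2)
This is a 0/0 indeterminate form.

Apply L'Hôpital's rule: differentiate numerator and denominator separately.
  f(x) = x^3   ⇒   f'(x) = 3·x^2
  g(x) = x^2·cos(x)^2   ⇒   g'(x) = -2·x^2·sin(x)·cos(x) + 2·x·cos(x)^2
  lim(x→0) f'(x)/g'(x) = lim(x→0) (3·x^2)/(-2·x^2·sin(x)·cos(x) + 2·x·cos(x)^2)
  = 0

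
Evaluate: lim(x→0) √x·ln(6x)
This is a 0·∞ indeterminate form.

Rewrite 0·∞ as a quotient (0/0 or ∞/∞ form), then apply L'Hôpital's rule:
  lim(x→0) √x·ln(6x) = 0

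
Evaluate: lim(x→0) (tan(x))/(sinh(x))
This is a 0/0 indeterminate form.

Apply L'Hôpital's rule: differentiate numerator and denominator separately.
  f(x) = tan(x)   ⇒   f'(x) = tan(x)^2 + 1
  g(x) = sinh(x)   ⇒   g'(x) = cosh(x)
  lim(x→0) f'(x)/g'(x) = lim(x→0) (tan(x)^2 + 1)/(cosh(x))
  = 1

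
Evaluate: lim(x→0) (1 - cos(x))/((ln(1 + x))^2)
This is a 0/0 indeterminate form.

Apply L'Hôpital's rule: differentiate numerator and denominator separately.
  f(x) = 1 - cos(x)   ⇒   f'(x) = sin(x)
  g(x) = ln(x + 1)^2   ⇒   g'(x) = 2·ln(x + 1)/(x + 1)
  lim(x→0) f'(x)/g'(x) = lim(x→0) (sin(x))/(2·ln(x + 1)/(x + 1))
  = 1/2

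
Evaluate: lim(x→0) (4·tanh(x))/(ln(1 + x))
This is a 0/0 indeterminate form.

Apply L'Hôpital's rule: differentiate numerator and denominator separately.
  f(x) = 4·tanh(x)   ⇒   f'(x) = 4 - 4·tanh(x)^2
  g(x) = ln(x + 1)   ⇒   g'(x) = 1/(x + 1)
  lim(x→0) f'(x)/g'(x) = lim(x→0) (4 - 4·tanh(x)^2)/(1/(x + 1))
  = 4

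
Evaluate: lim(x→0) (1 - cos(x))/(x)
This is a 0/0 indeterminate form.

Apply L'Hôpital's rule: differentiate numerator and denominator separately.
  f(x) = 1 - cos(x)   ⇒   f'(x) = sin(x)
  g(x) = x   ⇒   g'(x) = 1
  lim(x→0) f'(x)/g'(x) = lim(x→0) (sin(x))/(1)
  = 0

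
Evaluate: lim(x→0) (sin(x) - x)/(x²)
This is a 0/0 indeterminate form.

Apply L'Hôpital's rule: differentiate numerator and denominator separately.
  f(x) = -x + sin(x)   ⇒   f'(x) = cos(x) - 1
  g(x) = x^2   ⇒   g'(x) = 2·x
  lim(x→0) f'(x)/g'(x) = lim(x→0) (cos(x) - 1)/(2·x)
  = 0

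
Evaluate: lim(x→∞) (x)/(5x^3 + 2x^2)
This is an ∞/∞ indeterminate form.

Apply L'Hôpital's rule: differentiate numerator and denominator separately.
  f(x) = x   ⇒   f'(x) = 1
  g(x) = 5·x^3 + 2·x^2   ⇒   g'(x) = 15·x^2 + 4·x
  lim(x→∞) f'(x)/g'(x) = lim(x→∞) (1)/(15·x^2 + 4·x)
  = 0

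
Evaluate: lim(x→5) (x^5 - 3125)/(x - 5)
This is a standard limit.

Factor or rationalize the expression:
  lim(x→5) (x^5 - 3125)/(x - 5) = 3125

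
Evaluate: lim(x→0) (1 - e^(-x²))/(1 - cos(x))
This is a 0/0 indeterminate form.

Apply L'Hôpital's rule: differentiate numerator and denominator separately.
  f(x) = 1 - e^(-x^2)   ⇒   f'(x) = 2·x·e^(-x^2)
  g(x) = 1 - cos(x)   ⇒   g'(x) = sin(x)
  lim(x→0) f'(x)/g'(x) = lim(x→0) (2·x·e^(-x^2))/(sin(x))
  = 2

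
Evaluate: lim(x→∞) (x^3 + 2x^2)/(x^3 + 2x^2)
This is an ∞/∞ indeterminate form.

Apply L'Hôpital's rule: differentiate numerator and denominator separately.
  f(x) = x^3 + 2·x^2   ⇒   f'(x) = 3·x^2 + 4·x
  g(x) = x^3 + 2·x^2   ⇒   g'(x) = 3·x^2 + 4·x
  lim(x→∞) f'(x)/g'(x) = lim(x→∞) (3·x^2 + 4·x)/(3·x^2 + 4·x)
  = 1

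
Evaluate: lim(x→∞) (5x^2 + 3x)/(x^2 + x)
This is an ∞/∞ indeterminate form.

Apply L'Hôpital's rule: differentiate numerator and denominator separately.
  f(x) = 5·x^2 + 3·x   ⇒   f'(x) = 10·x + 3
  g(x) = x^2 + x   ⇒   g'(x) = 2·x + 1
  lim(x→∞) f'(x)/g'(x) = lim(x→∞) (10·x + 3)/(2·x + 1)
  = 5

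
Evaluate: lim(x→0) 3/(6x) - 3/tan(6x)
This is an ∞-∞ indeterminate form.

Combine fractions or rationalize to convert ∞-∞ to 0/0 form:
  lim(x→0) 3/(6x) - 3/tan(6x) = 0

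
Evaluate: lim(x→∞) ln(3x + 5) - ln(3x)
This is an ∞-∞ indeterminate form.

Combine fractions or rationalize to convert ∞-∞ to 0/0 form:
  lim(x→∞) ln(3x + 5) - ln(3x) = 0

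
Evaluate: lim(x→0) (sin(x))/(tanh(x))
This is a 0/0 indeterminate form.

Apply L'Hôpital's rule: differentiate numerator and denominator separately.
  f(x) = sin(x)   ⇒   f'(x) = cos(x)
  g(x) = tanh(x)   ⇒   g'(x) = 1 - tanh(x)^2
  lim(x→0) f'(x)/g'(x) = lim(x→0) (cos(x))/(1 - tanh(x)^2)
  = 1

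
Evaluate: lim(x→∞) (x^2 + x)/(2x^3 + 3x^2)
This is an ∞/∞ indeterminate form.

Apply L'Hôpital's rule: differentiate numerator and denominator separately.
  f(x) = x^2 + x   ⇒   f'(x) = 2·x + 1
  g(x) = 2·x^3 + 3·x^2   ⇒   g'(x) = 6·x^2 + 6·x
  lim(x→∞) f'(x)/g'(x) = lim(x→∞) (2·x + 1)/(6·x^2 + 6·x)
  = 0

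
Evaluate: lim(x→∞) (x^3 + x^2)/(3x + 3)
This is an ∞/∞ indeterminate form.

Apply L'Hôpital's rule: differentiate numerator and denominator separately.
  f(x) = x^3 + x^2   ⇒   f'(x) = 3·x^2 + 2·x
  g(x) = 3·x + 3   ⇒   g'(x) = 3
  lim(x→∞) f'(x)/g'(x) = lim(x→∞) (3·x^2 + 2·x)/(3)
  = ∞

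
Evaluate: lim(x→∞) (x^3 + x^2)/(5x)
This is an ∞/∞ indeterminate form.

Apply L'Hôpital's rule: differentiate numerator and denominator separately.
  f(x) = x^3 + x^2   ⇒   f'(x) = 3·x^2 + 2·x
  g(x) = 5·x   ⇒   g'(x) = 5
  lim(x→∞) f'(x)/g'(x) = lim(x→∞) (3·x^2 + 2·x)/(5)
  = ∞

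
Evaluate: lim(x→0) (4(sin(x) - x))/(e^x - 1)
This is a 0/0 indeterminate form.

Apply L'Hôpital's rule: differentiate numerator and denominator separately.
  f(x) = -4·x + 4·sin(x)   ⇒   f'(x) = 4·cos(x) - 4
  g(x) = e^(x) - 1   ⇒   g'(x) = e^(x)
  lim(x→0) f'(x)/g'(x) = lim(x→0) (4·cos(x) - 4)/(e^(x))
  = 0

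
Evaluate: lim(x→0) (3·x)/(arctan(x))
This is a 0/0 indeterminate form.

Apply L'Hôpital's rule: differentiate numerator and denominator separately.
  f(x) = 3·x   ⇒   f'(x) = 3
  g(x) = atan(x)   ⇒   g'(x) = 1/(x^2 + 1)
  lim(x→0) f'(x)/g'(x) = lim(x→0) (3)/(1/(x^2 + 1))
  = 3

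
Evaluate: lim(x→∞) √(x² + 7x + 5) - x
This is an ∞-∞ indeterminate form.

Combine fractions or rationalize to convert ∞-∞ to 0/0 form:
  lim(x→∞) √(x² + 7x + 5) - x = 7/2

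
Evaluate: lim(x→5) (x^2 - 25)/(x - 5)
This is a standard limit.

Factor or rationalize the expression:
  lim(x→5) (x^2 - 25)/(x - 5) = 10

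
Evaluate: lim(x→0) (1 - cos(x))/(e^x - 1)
This is a 0/0 indeterminate form.

Apply L'Hôpital's rule: differentiate numerator and denominator separately.
  f(x) = 1 - cos(x)   ⇒   f'(x) = sin(x)
  g(x) = e^(x) - 1   ⇒   g'(x) = e^(x)
  lim(x→0) f'(x)/g'(x) = lim(x→0) (sin(x))/(e^(x))
  = 0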